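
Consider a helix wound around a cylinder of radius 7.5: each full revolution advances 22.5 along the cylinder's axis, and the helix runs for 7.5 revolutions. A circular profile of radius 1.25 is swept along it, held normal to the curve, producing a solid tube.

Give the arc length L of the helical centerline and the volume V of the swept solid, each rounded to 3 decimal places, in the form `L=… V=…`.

L=391.649 V=1922.501

2πR = 2π·7.5 = 47.123890
per-turn = √(47.123890² + 22.5²) = √(2220.6610 + 506.25) = √2726.9110 = 52.219833
L = 7.5 × 52.219833 = 391.648750
V = π·1.25² × L = 4.908739 × 391.648750 = 1922.501305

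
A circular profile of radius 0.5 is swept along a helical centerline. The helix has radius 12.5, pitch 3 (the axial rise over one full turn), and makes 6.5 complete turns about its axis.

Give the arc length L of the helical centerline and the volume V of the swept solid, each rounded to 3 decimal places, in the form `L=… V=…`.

L=510.881 V=401.245

2πR = 2π·12.5 = 78.539816
per-turn = √(78.539816² + 3²) = √(6168.5028 + 9) = √6177.5028 = 78.597091
L = 6.5 × 78.597091 = 510.881093
V = π·0.5² × L = 0.785398 × 510.881093 = 401.245072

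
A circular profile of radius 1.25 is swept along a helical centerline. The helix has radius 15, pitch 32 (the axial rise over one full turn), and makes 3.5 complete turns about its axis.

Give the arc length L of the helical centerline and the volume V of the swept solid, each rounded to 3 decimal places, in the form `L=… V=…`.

L=348.362 V=1710.020

2πR = 2π·15 = 94.247780
per-turn = √(94.247780² + 32²) = √(8882.6440 + 1024) = √9906.6440 = 99.532125
L = 3.5 × 99.532125 = 348.362438
V = π·1.25² × L = 4.908739 × 348.362438 = 1710.020121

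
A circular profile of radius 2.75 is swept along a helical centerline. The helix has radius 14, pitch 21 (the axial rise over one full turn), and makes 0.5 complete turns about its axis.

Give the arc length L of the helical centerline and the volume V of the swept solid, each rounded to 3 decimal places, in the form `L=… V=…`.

L=45.218 V=1074.309

2πR = 2π·14 = 87.964594
per-turn = √(87.964594² + 21²) = √(7737.7699 + 441) = √8178.7699 = 90.436552
L = 0.5 × 90.436552 = 45.218276
V = π·2.75² × L = 23.758294 × 45.218276 = 1074.309110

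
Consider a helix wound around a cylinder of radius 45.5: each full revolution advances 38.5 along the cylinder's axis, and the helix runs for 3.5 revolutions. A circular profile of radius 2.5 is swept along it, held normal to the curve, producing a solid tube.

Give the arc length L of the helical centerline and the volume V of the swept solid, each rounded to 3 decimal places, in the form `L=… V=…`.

2πR = 2π·45.5 = 285.884931
per-turn = √(285.884931² + 38.5²) = √(81730.1940 + 1482.25) = √83212.4440 = 288.465672
L = 3.5 × 288.465672 = 1009.629853
V = π·2.5² × L = 19.634954 × 1009.629853 = 19824.035801

L=1009.630 V=19824.036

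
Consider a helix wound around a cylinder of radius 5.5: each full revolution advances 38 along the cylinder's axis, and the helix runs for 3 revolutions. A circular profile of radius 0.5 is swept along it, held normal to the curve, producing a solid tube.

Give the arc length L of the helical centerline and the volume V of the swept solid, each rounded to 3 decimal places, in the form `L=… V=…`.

L=154.091 V=121.023

2πR = 2π·5.5 = 34.557519
per-turn = √(34.557519² + 38²) = √(1194.2221 + 1444) = √2638.2221 = 51.363627
L = 3 × 51.363627 = 154.090880
V = π·0.5² × L = 0.785398 × 154.090880 = 121.022694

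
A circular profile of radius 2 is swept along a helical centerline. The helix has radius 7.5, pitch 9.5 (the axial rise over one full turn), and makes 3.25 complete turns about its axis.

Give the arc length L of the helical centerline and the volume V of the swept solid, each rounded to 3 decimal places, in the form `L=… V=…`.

L=156.234 V=1963.292

2πR = 2π·7.5 = 47.123890
per-turn = √(47.123890² + 9.5²) = √(2220.6610 + 90.25) = √2310.9110 = 48.071936
L = 3.25 × 48.071936 = 156.233791
V = π·2² × L = 12.566371 × 156.233791 = 1963.291716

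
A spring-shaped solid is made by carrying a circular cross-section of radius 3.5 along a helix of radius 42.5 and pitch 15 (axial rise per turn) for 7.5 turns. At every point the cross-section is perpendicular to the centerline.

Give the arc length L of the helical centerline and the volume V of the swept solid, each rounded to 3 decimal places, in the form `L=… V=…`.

L=2005.923 V=77196.945

2πR = 2π·42.5 = 267.035376
per-turn = √(267.035376² + 15²) = √(71307.8918 + 225) = √71532.8918 = 267.456336
L = 7.5 × 267.456336 = 2005.922522
V = π·3.5² × L = 38.484510 × 2005.922522 = 77196.945364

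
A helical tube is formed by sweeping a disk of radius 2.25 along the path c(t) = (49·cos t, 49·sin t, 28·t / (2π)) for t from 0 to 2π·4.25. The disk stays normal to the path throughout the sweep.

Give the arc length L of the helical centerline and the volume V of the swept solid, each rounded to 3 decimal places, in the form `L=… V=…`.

L=1313.873 V=20896.255

2πR = 2π·49 = 307.876080
per-turn = √(307.876080² + 28²) = √(94787.6807 + 784) = √95571.6807 = 309.146698
L = 4.25 × 309.146698 = 1313.873465
V = π·2.25² × L = 15.904313 × 1313.873465 = 20896.254579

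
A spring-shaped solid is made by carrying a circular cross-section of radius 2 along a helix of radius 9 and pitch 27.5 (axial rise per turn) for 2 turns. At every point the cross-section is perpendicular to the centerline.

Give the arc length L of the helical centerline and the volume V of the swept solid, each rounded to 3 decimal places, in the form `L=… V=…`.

L=125.762 V=1580.368

2πR = 2π·9 = 56.548668
per-turn = √(56.548668² + 27.5²) = √(3197.7518 + 756.25) = √3954.0018 = 62.880854
L = 2 × 62.880854 = 125.761708
V = π·2² × L = 12.566371 × 125.761708 = 1580.368237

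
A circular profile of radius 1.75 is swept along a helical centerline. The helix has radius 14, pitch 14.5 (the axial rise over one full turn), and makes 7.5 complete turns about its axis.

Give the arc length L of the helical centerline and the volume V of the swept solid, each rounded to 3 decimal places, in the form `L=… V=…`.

L=668.638 V=6433.047

2πR = 2π·14 = 87.964594
per-turn = √(87.964594² + 14.5²) = √(7737.7699 + 210.25) = √7948.0199 = 89.151668
L = 7.5 × 89.151668 = 668.637508
V = π·1.75² × L = 9.621128 × 668.637508 = 6433.046713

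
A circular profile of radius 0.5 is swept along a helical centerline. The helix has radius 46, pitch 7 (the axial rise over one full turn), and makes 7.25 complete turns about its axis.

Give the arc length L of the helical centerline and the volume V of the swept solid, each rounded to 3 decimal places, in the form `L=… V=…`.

L=2096.057 V=1646.239

2πR = 2π·46 = 289.026524
per-turn = √(289.026524² + 7²) = √(83536.3317 + 49) = √83585.3317 = 289.111279
L = 7.25 × 289.111279 = 2096.056773
V = π·0.5² × L = 0.785398 × 2096.056773 = 1646.239140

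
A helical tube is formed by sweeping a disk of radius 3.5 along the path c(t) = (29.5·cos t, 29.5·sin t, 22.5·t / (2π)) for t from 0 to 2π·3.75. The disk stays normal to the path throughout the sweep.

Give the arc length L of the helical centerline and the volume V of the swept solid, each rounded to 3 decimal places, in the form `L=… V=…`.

2πR = 2π·29.5 = 185.353967
per-turn = √(185.353967² + 22.5²) = √(34356.0929 + 506.25) = √34862.3429 = 186.714603
L = 3.75 × 186.714603 = 700.179761
V = π·3.5² × L = 38.484510 × 700.179761 = 26946.075008

L=700.180 V=26946.075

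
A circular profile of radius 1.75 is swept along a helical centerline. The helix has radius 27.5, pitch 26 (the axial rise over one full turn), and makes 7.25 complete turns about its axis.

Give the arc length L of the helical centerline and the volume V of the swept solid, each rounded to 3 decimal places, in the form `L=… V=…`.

L=1266.813 V=12188.168

2πR = 2π·27.5 = 172.787596
per-turn = √(172.787596² + 26²) = √(29855.5533 + 676) = √30531.5533 = 174.732805
L = 7.25 × 174.732805 = 1266.812840
V = π·1.75² × L = 9.621128 × 1266.812840 = 12188.167852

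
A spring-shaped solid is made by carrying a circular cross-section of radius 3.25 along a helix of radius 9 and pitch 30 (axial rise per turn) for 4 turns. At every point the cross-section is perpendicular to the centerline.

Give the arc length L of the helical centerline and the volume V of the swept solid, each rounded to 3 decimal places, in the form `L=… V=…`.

L=256.055 V=8496.683

2πR = 2π·9 = 56.548668
per-turn = √(56.548668² + 30²) = √(3197.7518 + 900) = √4097.7518 = 64.013685
L = 4 × 64.013685 = 256.054739
V = π·3.25² × L = 33.183072 × 256.054739 = 8496.682934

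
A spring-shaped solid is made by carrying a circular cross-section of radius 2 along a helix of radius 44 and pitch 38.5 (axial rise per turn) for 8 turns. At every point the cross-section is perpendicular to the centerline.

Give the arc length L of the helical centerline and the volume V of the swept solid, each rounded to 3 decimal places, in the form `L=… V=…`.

2πR = 2π·44 = 276.460154
per-turn = √(276.460154² + 38.5²) = √(76430.2165 + 1482.25) = √77912.4665 = 279.128047
L = 8 × 279.128047 = 2233.024374
V = π·2² × L = 12.566371 × 2233.024374 = 28061.011875

L=2233.024 V=28061.012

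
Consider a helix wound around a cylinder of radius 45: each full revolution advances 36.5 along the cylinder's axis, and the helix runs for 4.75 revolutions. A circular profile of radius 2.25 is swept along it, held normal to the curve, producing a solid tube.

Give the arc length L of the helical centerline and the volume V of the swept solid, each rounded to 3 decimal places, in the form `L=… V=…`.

L=1354.175 V=21537.228

2πR = 2π·45 = 282.743339
per-turn = √(282.743339² + 36.5²) = √(79943.7956 + 1332.25) = √81276.0456 = 285.089540
L = 4.75 × 285.089540 = 1354.175314
V = π·2.25² × L = 15.904313 × 1354.175314 = 21537.227785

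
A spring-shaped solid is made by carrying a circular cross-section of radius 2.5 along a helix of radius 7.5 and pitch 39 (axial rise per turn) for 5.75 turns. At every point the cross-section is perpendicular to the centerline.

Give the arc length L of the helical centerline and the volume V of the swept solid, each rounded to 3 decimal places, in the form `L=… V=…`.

2πR = 2π·7.5 = 47.123890
per-turn = √(47.123890² + 39²) = √(2220.6610 + 1521) = √3741.6610 = 61.169118
L = 5.75 × 61.169118 = 351.722428
V = π·2.5² × L = 19.634954 × 351.722428 = 6906.053728

L=351.722 V=6906.054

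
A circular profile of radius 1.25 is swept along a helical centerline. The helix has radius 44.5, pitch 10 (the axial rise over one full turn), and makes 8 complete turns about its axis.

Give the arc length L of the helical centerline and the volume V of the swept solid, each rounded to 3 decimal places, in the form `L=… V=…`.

L=2238.244 V=10986.955

2πR = 2π·44.5 = 279.601746
per-turn = √(279.601746² + 10²) = √(78177.1365 + 100) = √78277.1365 = 279.780515
L = 8 × 279.780515 = 2238.244118
V = π·1.25² × L = 4.908739 × 2238.244118 = 10986.955124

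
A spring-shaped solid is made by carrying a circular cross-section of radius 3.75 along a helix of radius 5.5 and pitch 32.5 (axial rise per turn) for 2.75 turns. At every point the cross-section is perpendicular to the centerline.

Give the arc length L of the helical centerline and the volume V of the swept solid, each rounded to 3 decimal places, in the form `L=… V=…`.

2πR = 2π·5.5 = 34.557519
per-turn = √(34.557519² + 32.5²) = √(1194.2221 + 1056.25) = √2250.4721 = 47.439141
L = 2.75 × 47.439141 = 130.457639
V = π·3.75² × L = 44.178647 × 130.457639 = 5763.441929

L=130.458 V=5763.442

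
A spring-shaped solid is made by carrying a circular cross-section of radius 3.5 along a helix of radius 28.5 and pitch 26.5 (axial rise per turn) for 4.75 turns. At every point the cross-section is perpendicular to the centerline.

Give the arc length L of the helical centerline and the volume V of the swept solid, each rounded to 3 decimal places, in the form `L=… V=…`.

L=859.850 V=33090.892

2πR = 2π·28.5 = 179.070781
per-turn = √(179.070781² + 26.5²) = √(32066.3447 + 702.25) = √32768.5947 = 181.020979
L = 4.75 × 181.020979 = 859.849648
V = π·3.5² × L = 38.484510 × 859.849648 = 33090.892399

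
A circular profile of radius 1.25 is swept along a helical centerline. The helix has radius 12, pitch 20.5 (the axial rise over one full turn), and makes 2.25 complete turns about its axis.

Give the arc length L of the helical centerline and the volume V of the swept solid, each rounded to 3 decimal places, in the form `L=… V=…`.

L=175.805 V=862.979

2πR = 2π·12 = 75.398224
per-turn = √(75.398224² + 20.5²) = √(5684.8921 + 420.25) = √6105.1421 = 78.135409
L = 2.25 × 78.135409 = 175.804670
V = π·1.25² × L = 4.908739 × 175.804670 = 862.979157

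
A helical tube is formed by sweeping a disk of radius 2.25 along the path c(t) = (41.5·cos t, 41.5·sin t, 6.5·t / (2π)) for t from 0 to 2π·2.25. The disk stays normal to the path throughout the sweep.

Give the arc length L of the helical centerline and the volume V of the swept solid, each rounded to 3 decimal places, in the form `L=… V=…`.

L=586.875 V=9333.839

2πR = 2π·41.5 = 260.752190
per-turn = √(260.752190² + 6.5²) = √(67991.7047 + 42.25) = √68033.9547 = 260.833193
L = 2.25 × 260.833193 = 586.874685
V = π·2.25² × L = 15.904313 × 586.874685 = 9333.838568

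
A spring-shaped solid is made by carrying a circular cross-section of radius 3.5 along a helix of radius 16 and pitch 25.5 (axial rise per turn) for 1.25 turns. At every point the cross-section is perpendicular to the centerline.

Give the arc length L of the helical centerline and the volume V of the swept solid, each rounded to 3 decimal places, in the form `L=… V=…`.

2πR = 2π·16 = 100.530965
per-turn = √(100.530965² + 25.5²) = √(10106.4749 + 650.25) = √10756.7249 = 103.714632
L = 1.25 × 103.714632 = 129.643290
V = π·3.5² × L = 38.484510 × 129.643290 = 4989.258495

L=129.643 V=4989.258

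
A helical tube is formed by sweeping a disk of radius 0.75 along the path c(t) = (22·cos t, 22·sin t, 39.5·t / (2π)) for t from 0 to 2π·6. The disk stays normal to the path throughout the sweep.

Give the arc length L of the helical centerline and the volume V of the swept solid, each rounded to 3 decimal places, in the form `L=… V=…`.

L=862.578 V=1524.301

2πR = 2π·22 = 138.230077
per-turn = √(138.230077² + 39.5²) = √(19107.5541 + 1560.25) = √20667.8041 = 143.763014
L = 6 × 143.763014 = 862.578082
V = π·0.75² × L = 1.767146 × 862.578082 = 1524.301294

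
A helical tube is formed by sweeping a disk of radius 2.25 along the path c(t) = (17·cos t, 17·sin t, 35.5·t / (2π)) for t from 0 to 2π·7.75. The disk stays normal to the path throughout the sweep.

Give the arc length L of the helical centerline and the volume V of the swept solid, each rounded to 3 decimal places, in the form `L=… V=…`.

L=872.332 V=13873.836

2πR = 2π·17 = 106.814150
per-turn = √(106.814150² + 35.5²) = √(11409.2627 + 1260.25) = √12669.5127 = 112.558930
L = 7.75 × 112.558930 = 872.331706
V = π·2.25² × L = 15.904313 × 872.331706 = 13873.836330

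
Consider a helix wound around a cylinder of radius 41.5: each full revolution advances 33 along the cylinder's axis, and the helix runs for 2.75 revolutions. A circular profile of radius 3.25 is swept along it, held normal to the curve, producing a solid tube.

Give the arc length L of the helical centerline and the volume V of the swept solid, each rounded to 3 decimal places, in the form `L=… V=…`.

2πR = 2π·41.5 = 260.752190
per-turn = √(260.752190² + 33²) = √(67991.7047 + 1089) = √69080.7047 = 262.832085
L = 2.75 × 262.832085 = 722.788233
V = π·3.25² × L = 33.183072 × 722.788233 = 23984.334261

L=722.788 V=23984.334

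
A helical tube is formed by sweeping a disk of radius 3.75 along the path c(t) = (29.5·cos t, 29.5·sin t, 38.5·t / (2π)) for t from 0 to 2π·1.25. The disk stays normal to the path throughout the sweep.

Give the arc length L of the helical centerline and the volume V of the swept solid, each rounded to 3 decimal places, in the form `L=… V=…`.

2πR = 2π·29.5 = 185.353967
per-turn = √(185.353967² + 38.5²) = √(34356.0929 + 1482.25) = √35838.3429 = 189.310176
L = 1.25 × 189.310176 = 236.637721
V = π·3.75² × L = 44.178647 × 236.637721 = 10454.334252

L=236.638 V=10454.334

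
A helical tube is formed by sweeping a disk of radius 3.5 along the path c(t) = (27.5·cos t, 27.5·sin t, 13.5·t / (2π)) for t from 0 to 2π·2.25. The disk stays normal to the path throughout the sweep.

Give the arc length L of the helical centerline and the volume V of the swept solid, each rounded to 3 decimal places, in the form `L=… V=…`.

2πR = 2π·27.5 = 172.787596
per-turn = √(172.787596² + 13.5²) = √(29855.5533 + 182.25) = √30037.8033 = 173.314175
L = 2.25 × 173.314175 = 389.956894
V = π·3.5² × L = 38.484510 × 389.956894 = 15007.299994

L=389.957 V=15007.300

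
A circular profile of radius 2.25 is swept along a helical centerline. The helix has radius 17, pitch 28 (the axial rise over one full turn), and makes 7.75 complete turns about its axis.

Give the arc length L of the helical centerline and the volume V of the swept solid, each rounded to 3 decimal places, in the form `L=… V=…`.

L=855.779 V=13610.578

2πR = 2π·17 = 106.814150
per-turn = √(106.814150² + 28²) = √(11409.2627 + 784) = √12193.2627 = 110.423108
L = 7.75 × 110.423108 = 855.779084
V = π·2.25² × L = 15.904313 × 855.779084 = 13610.578243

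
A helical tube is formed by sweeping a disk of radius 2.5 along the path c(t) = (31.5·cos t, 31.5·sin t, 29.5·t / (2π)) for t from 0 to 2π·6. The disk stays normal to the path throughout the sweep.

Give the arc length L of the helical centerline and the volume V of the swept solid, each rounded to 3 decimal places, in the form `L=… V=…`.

L=1200.640 V=23574.521

2πR = 2π·31.5 = 197.920337
per-turn = √(197.920337² + 29.5²) = √(39172.4599 + 870.25) = √40042.7099 = 200.106746
L = 6 × 200.106746 = 1200.640477
V = π·2.5² × L = 19.634954 × 1200.640477 = 23574.520640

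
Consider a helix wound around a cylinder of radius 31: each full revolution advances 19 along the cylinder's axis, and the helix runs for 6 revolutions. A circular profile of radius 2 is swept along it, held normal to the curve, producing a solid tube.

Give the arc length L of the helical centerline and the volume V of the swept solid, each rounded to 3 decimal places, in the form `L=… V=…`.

L=1174.219 V=14755.677

2πR = 2π·31 = 194.778745
per-turn = √(194.778745² + 19²) = √(37938.7593 + 361) = √38299.7593 = 195.703243
L = 6 × 195.703243 = 1174.219458
V = π·2² × L = 12.566371 × 1174.219458 = 14755.676891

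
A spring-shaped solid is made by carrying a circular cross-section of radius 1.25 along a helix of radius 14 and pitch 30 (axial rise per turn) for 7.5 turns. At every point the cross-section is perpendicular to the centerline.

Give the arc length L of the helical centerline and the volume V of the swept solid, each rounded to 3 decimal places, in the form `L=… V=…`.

2πR = 2π·14 = 87.964594
per-turn = √(87.964594² + 30²) = √(7737.7699 + 900) = √8637.7699 = 92.939603
L = 7.5 × 92.939603 = 697.047024
V = π·1.25² × L = 4.908739 × 697.047024 = 3421.621579

L=697.047 V=3421.622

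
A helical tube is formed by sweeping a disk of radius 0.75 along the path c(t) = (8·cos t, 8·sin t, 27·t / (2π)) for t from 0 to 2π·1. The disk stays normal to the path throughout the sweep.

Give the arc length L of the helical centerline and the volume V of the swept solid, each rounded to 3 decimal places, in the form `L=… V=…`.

L=57.058 V=100.830

2πR = 2π·8 = 50.265482
per-turn = √(50.265482² + 27²) = √(2526.6187 + 729) = √3255.6187 = 57.058029
L = 1 × 57.058029 = 57.058029
V = π·0.75² × L = 1.767146 × 57.058029 = 100.829861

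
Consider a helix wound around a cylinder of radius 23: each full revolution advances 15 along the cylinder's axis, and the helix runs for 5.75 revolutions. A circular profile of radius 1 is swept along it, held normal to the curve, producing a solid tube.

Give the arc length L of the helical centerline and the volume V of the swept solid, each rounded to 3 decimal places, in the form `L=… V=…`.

2πR = 2π·23 = 144.513262
per-turn = √(144.513262² + 15²) = √(20884.0829 + 225) = √21109.0829 = 145.289652
L = 5.75 × 145.289652 = 835.415498
V = π·1² × L = 3.141593 × 835.415498 = 2624.535190

L=835.415 V=2624.535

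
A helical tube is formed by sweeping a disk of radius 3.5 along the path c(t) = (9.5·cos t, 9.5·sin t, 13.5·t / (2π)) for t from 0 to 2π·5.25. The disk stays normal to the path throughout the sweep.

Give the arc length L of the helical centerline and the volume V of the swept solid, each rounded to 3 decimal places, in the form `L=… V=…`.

2πR = 2π·9.5 = 59.690260
per-turn = √(59.690260² + 13.5²) = √(3562.9272 + 182.25) = √3745.1772 = 61.197853
L = 5.25 × 61.197853 = 321.288727
V = π·3.5² × L = 38.484510 × 321.288727 = 12364.639239

L=321.289 V=12364.639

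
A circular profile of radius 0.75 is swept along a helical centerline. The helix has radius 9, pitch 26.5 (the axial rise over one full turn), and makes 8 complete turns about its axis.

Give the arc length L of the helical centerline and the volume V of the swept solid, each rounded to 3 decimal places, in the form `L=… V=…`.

L=499.600 V=882.866

2πR = 2π·9 = 56.548668
per-turn = √(56.548668² + 26.5²) = √(3197.7518 + 702.25) = √3900.0018 = 62.449995
L = 8 × 62.449995 = 499.599957
V = π·0.75² × L = 1.767146 × 499.599957 = 882.865999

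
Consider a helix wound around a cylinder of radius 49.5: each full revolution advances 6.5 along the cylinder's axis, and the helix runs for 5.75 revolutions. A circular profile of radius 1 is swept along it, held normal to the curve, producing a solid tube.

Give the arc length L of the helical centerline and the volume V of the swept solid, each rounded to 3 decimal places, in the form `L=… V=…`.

2πR = 2π·49.5 = 311.017673
per-turn = √(311.017673² + 6.5²) = √(96731.9927 + 42.25) = √96774.2427 = 311.085587
L = 5.75 × 311.085587 = 1788.742128
V = π·1² × L = 3.141593 × 1788.742128 = 5619.499128

L=1788.742 V=5619.499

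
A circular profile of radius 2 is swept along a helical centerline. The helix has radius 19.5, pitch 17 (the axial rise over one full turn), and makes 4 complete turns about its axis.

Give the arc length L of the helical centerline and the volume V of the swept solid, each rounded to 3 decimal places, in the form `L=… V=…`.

L=494.783 V=6217.633

2πR = 2π·19.5 = 122.522113
per-turn = √(122.522113² + 17²) = √(15011.6683 + 289) = √15300.6683 = 123.695870
L = 4 × 123.695870 = 494.783481
V = π·2² × L = 12.566371 × 494.783481 = 6217.632591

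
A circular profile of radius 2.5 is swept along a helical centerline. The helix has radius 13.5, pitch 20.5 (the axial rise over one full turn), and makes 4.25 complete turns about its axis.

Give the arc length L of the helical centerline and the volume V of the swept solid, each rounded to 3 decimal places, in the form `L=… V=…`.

L=370.877 V=7282.144

2πR = 2π·13.5 = 84.823002
per-turn = √(84.823002² + 20.5²) = √(7194.9416 + 420.25) = √7615.1916 = 87.265065
L = 4.25 × 87.265065 = 370.876527
V = π·2.5² × L = 19.634954 × 370.876527 = 7282.143583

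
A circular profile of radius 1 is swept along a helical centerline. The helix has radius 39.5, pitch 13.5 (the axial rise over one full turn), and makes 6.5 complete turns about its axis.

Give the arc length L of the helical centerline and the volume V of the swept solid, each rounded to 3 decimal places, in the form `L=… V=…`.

L=1615.593 V=5075.534

2πR = 2π·39.5 = 248.185820
per-turn = √(248.185820² + 13.5²) = √(61596.2011 + 182.25) = √61778.4511 = 248.552713
L = 6.5 × 248.552713 = 1615.592634
V = π·1² × L = 3.141593 × 1615.592634 = 5075.533949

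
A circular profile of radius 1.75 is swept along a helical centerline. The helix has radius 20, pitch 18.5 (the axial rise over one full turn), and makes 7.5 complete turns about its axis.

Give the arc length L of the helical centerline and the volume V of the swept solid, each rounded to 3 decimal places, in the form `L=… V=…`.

L=952.636 V=9165.435

2πR = 2π·20 = 125.663706
per-turn = √(125.663706² + 18.5²) = √(15791.3670 + 342.25) = √16133.6170 = 127.018176
L = 7.5 × 127.018176 = 952.636320
V = π·1.75² × L = 9.621128 × 952.636320 = 9165.435499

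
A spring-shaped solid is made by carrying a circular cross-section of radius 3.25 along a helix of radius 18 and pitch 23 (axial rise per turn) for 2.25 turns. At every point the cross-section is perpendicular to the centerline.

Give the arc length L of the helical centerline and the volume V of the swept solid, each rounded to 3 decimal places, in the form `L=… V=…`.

L=259.678 V=8616.906

2πR = 2π·18 = 113.097336
per-turn = √(113.097336² + 23²) = √(12791.0073 + 529) = √13320.0073 = 115.412336
L = 2.25 × 115.412336 = 259.677756
V = π·3.25² × L = 33.183072 × 259.677756 = 8616.905780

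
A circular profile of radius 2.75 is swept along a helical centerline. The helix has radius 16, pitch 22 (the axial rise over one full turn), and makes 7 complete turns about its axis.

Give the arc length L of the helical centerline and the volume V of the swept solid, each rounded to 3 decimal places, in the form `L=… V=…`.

L=720.370 V=17114.768

2πR = 2π·16 = 100.530965
per-turn = √(100.530965² + 22²) = √(10106.4749 + 484) = √10590.4749 = 102.910033
L = 7 × 102.910033 = 720.370231
V = π·2.75² × L = 23.758294 × 720.370231 = 17114.768068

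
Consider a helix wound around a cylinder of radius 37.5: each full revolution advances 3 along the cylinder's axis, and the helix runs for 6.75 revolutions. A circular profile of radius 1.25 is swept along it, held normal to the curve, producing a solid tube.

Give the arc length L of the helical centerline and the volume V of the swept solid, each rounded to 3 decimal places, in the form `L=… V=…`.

L=1590.560 V=7807.644

2πR = 2π·37.5 = 235.619449
per-turn = √(235.619449² + 3²) = √(55516.5248 + 9) = √55525.5248 = 235.638547
L = 6.75 × 235.638547 = 1590.560191
V = π·1.25² × L = 4.908739 × 1590.560191 = 7807.644081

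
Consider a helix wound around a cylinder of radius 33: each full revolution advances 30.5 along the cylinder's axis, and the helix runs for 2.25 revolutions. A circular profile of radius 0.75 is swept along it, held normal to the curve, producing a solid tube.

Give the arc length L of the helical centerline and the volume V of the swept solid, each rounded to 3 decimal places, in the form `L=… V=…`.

2πR = 2π·33 = 207.345115
per-turn = √(207.345115² + 30.5²) = √(42991.9968 + 930.25) = √43922.2468 = 209.576351
L = 2.25 × 209.576351 = 471.546789
V = π·0.75² × L = 1.767146 × 471.546789 = 833.291960

L=471.547 V=833.292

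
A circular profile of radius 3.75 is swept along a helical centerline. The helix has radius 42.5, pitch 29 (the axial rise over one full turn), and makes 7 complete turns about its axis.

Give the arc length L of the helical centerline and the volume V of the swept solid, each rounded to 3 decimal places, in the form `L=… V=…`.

L=1880.238 V=83066.379

2πR = 2π·42.5 = 267.035376
per-turn = √(267.035376² + 29²) = √(71307.8918 + 841) = √72148.8918 = 268.605457
L = 7 × 268.605457 = 1880.238202
V = π·3.75² × L = 44.178647 × 1880.238202 = 83066.379243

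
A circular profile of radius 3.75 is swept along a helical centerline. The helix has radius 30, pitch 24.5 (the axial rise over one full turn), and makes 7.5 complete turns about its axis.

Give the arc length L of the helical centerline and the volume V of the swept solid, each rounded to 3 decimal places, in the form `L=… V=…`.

2πR = 2π·30 = 188.495559
per-turn = √(188.495559² + 24.5²) = √(35530.5758 + 600.25) = √36130.8258 = 190.081103
L = 7.5 × 190.081103 = 1425.608275
V = π·3.75² × L = 44.178647 × 1425.608275 = 62981.444301

L=1425.608 V=62981.444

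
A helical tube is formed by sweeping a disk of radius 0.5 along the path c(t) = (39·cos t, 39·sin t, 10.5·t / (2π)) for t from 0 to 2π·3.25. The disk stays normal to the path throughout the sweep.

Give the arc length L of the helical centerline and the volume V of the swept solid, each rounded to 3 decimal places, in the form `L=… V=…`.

2πR = 2π·39 = 245.044227
per-turn = √(245.044227² + 10.5²) = √(60046.6732 + 110.25) = √60156.9232 = 245.269083
L = 3.25 × 245.269083 = 797.124520
V = π·0.5² × L = 0.785398 × 797.124520 = 626.060134

L=797.125 V=626.060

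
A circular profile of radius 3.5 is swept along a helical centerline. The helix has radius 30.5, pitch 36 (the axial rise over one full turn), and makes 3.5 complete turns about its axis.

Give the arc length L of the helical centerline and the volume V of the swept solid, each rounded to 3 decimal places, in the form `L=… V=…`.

L=682.462 V=26264.227

2πR = 2π·30.5 = 191.637152
per-turn = √(191.637152² + 36²) = √(36724.7980 + 1296) = √38020.7980 = 194.989225
L = 3.5 × 194.989225 = 682.462288
V = π·3.5² × L = 38.484510 × 682.462288 = 26264.226770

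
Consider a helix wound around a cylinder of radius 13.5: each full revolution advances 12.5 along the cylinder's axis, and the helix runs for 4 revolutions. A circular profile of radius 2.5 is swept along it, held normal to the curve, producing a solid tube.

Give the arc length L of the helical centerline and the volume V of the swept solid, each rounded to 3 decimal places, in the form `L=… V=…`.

2πR = 2π·13.5 = 84.823002
per-turn = √(84.823002² + 12.5²) = √(7194.9416 + 156.25) = √7351.1916 = 85.739090
L = 4 × 85.739090 = 342.956361
V = π·2.5² × L = 19.634954 × 342.956361 = 6733.932407

L=342.956 V=6733.932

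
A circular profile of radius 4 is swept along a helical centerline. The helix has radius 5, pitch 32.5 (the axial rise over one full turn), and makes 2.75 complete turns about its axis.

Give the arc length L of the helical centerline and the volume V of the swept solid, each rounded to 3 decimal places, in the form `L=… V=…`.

L=124.305 V=6248.260

2πR = 2π·5 = 31.415927
per-turn = √(31.415927² + 32.5²) = √(986.9604 + 1056.25) = √2043.2104 = 45.201885
L = 2.75 × 45.201885 = 124.305185
V = π·4² × L = 50.265482 × 124.305185 = 6248.260083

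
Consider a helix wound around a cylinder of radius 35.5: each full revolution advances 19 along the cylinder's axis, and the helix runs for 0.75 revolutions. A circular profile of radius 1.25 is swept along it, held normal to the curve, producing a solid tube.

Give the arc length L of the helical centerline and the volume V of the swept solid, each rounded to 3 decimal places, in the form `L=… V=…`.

L=167.896 V=824.156

2πR = 2π·35.5 = 223.053078
per-turn = √(223.053078² + 19²) = √(49752.6758 + 361) = √50113.6758 = 223.860840
L = 0.75 × 223.860840 = 167.895630
V = π·1.25² × L = 4.908739 × 167.895630 = 824.155747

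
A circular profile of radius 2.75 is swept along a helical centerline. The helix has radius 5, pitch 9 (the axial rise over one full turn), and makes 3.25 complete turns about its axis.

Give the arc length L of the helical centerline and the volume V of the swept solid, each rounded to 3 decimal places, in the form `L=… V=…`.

2πR = 2π·5 = 31.415927
per-turn = √(31.415927² + 9²) = √(986.9604 + 81) = √1067.9604 = 32.679664
L = 3.25 × 32.679664 = 106.208908
V = π·2.75² × L = 23.758294 × 106.208908 = 2523.342510

L=106.209 V=2523.343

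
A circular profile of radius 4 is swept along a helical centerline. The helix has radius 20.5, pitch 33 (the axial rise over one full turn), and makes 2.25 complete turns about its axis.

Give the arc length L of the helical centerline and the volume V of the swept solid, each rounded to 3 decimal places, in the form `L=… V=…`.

L=299.172 V=15038.036

2πR = 2π·20.5 = 128.805299
per-turn = √(128.805299² + 33²) = √(16590.8050 + 1089) = √17679.8050 = 132.965428
L = 2.25 × 132.965428 = 299.172213
V = π·4² × L = 50.265482 × 299.172213 = 15038.035605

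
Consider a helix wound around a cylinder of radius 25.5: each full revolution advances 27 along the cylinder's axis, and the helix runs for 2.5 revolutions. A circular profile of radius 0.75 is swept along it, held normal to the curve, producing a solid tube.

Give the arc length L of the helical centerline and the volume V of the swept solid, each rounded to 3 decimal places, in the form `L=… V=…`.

L=406.201 V=717.816

2πR = 2π·25.5 = 160.221225
per-turn = √(160.221225² + 27²) = √(25670.8410 + 729) = √26399.8410 = 162.480279
L = 2.5 × 162.480279 = 406.200697
V = π·0.75² × L = 1.767146 × 406.200697 = 717.815884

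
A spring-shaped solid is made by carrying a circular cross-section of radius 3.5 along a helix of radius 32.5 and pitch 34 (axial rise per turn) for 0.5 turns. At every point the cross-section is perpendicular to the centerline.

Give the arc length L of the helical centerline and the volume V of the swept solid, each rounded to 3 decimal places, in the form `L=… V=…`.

2πR = 2π·32.5 = 204.203522
per-turn = √(204.203522² + 34²) = √(41699.0786 + 1156) = √42855.0786 = 207.014682
L = 0.5 × 207.014682 = 103.507341
V = π·3.5² × L = 38.484510 × 103.507341 = 3983.429302

L=103.507 V=3983.429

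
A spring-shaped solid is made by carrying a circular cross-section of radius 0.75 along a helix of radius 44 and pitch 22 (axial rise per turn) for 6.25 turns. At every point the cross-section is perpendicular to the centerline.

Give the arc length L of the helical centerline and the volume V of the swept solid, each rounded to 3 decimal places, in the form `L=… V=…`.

L=1733.338 V=3063.062

2πR = 2π·44 = 276.460154
per-turn = √(276.460154² + 22²) = √(76430.2165 + 484) = √76914.2165 = 277.334124
L = 6.25 × 277.334124 = 1733.338277
V = π·0.75² × L = 1.767146 × 1733.338277 = 3063.061573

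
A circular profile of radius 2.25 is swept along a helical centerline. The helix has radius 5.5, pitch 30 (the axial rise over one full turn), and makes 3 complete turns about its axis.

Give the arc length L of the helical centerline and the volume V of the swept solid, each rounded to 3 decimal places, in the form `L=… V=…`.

2πR = 2π·5.5 = 34.557519
per-turn = √(34.557519² + 30²) = √(1194.2221 + 900) = √2094.2221 = 45.762672
L = 3 × 45.762672 = 137.288015
V = π·2.25² × L = 15.904313 × 137.288015 = 2183.471543

L=137.288 V=2183.472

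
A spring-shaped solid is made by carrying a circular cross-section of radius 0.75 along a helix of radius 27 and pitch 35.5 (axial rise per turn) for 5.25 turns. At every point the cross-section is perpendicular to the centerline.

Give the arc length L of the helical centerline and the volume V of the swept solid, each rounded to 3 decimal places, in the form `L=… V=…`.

L=909.933 V=1607.984

2πR = 2π·27 = 169.646003
per-turn = √(169.646003² + 35.5²) = √(28779.7664 + 1260.25) = √30040.0164 = 173.320560
L = 5.25 × 173.320560 = 909.932939
V = π·0.75² × L = 1.767146 × 909.932939 = 1607.984232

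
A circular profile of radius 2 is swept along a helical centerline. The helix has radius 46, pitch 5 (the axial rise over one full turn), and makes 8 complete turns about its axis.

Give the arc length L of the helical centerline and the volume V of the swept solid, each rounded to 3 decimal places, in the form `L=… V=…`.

2πR = 2π·46 = 289.026524
per-turn = √(289.026524² + 5²) = √(83536.3317 + 25) = √83561.3317 = 289.069770
L = 8 × 289.069770 = 2312.558156
V = π·2² × L = 12.566371 × 2312.558156 = 29060.462858

L=2312.558 V=29060.463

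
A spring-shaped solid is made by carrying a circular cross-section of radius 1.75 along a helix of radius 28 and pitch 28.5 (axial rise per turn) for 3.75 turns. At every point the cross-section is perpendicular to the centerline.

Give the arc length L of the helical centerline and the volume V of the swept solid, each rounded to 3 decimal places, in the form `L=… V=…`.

2πR = 2π·28 = 175.929189
per-turn = √(175.929189² + 28.5²) = √(30951.0794 + 812.25) = √31763.3294 = 178.222696
L = 3.75 × 178.222696 = 668.335110
V = π·1.75² × L = 9.621128 × 668.335110 = 6430.137310

L=668.335 V=6430.137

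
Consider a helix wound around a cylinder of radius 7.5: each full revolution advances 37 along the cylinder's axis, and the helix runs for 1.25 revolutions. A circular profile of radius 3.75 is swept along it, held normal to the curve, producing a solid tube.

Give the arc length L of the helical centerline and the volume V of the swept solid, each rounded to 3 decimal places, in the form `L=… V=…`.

L=74.892 V=3308.637

2πR = 2π·7.5 = 47.123890
per-turn = √(47.123890² + 37²) = √(2220.6610 + 1369) = √3589.6610 = 59.913780
L = 1.25 × 59.913780 = 74.892225
V = π·3.75² × L = 44.178647 × 74.892225 = 3308.637128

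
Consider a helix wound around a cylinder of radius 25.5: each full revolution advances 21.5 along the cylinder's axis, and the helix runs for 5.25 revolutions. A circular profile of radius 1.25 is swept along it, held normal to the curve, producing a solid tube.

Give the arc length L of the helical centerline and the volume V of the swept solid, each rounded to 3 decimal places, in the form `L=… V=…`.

2πR = 2π·25.5 = 160.221225
per-turn = √(160.221225² + 21.5²) = √(25670.8410 + 462.25) = √26133.0910 = 161.657326
L = 5.25 × 161.657326 = 848.700961
V = π·1.25² × L = 4.908739 × 848.700961 = 4166.051103

L=848.701 V=4166.051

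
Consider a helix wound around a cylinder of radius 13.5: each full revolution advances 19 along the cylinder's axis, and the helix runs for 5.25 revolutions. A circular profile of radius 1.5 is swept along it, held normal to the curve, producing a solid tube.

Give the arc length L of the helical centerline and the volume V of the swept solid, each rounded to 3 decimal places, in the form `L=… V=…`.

L=456.356 V=3225.789

2πR = 2π·13.5 = 84.823002
per-turn = √(84.823002² + 19²) = √(7194.9416 + 361) = √7555.9416 = 86.924919
L = 5.25 × 86.924919 = 456.355827
V = π·1.5² × L = 7.068583 × 456.355827 = 3225.789253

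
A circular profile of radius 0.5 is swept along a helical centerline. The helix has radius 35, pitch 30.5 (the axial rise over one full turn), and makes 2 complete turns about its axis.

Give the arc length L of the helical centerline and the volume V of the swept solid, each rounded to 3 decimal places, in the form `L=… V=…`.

2πR = 2π·35 = 219.911486
per-turn = √(219.911486² + 30.5²) = √(48361.0616 + 930.25) = √49291.3116 = 222.016467
L = 2 × 222.016467 = 444.032934
V = π·0.5² × L = 0.785398 × 444.032934 = 348.742651

L=444.033 V=348.743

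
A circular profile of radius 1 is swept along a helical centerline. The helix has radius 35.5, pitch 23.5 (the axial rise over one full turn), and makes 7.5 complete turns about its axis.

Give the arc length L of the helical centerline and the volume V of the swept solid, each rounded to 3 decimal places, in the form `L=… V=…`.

2πR = 2π·35.5 = 223.053078
per-turn = √(223.053078² + 23.5²) = √(49752.6758 + 552.25) = √50304.9258 = 224.287596
L = 7.5 × 224.287596 = 1682.156971
V = π·1² × L = 3.141593 × 1682.156971 = 5284.651983

L=1682.157 V=5284.652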